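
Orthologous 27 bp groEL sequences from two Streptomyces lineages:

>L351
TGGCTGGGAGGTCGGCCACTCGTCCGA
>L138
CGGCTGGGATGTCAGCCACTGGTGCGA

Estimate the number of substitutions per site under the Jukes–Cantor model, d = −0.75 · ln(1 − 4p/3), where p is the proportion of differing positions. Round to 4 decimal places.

0.2127

Differing sites — 1:T/C; 10:G/T; 14:G/A; 21:C/G; 24:C/G.
p = 5/27 = 0.185185.
d = −0.75 · ln(1 − (4/3)·0.185185) = −0.75 · ln(0.753087) = −0.75 · (-0.283575) = 0.2127.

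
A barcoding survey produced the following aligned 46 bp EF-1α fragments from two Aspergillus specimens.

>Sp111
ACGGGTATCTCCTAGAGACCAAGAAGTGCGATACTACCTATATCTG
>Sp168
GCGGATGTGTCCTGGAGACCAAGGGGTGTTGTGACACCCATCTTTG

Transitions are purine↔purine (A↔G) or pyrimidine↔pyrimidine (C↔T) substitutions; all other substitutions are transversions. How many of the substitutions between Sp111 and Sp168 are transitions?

12

The sequences differ at positions 1 (A/G, transition), 5 (G/A, transition), 7 (A/G, transition), 9 (C/G, transversion), 14 (A/G, transition), 24 (A/G, transition), 25 (A/G, transition), 29 (C/T, transition), 30 (G/T, transversion), 31 (A/G, transition), 33 (A/G, transition), 34 (C/A, transversion), 35 (T/C, transition), 39 (T/C, transition), 42 (A/C, transversion), 44 (C/T, transition).
Of the 16 differences, 12 transitions and 4 transversions, so the answer is 12.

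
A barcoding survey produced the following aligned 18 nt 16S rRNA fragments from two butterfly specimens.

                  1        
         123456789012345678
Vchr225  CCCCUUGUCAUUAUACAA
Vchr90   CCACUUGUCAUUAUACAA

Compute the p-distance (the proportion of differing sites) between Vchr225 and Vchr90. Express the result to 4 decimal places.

Differing sites — 3:C/A.
There are 1 differences over 18 sites, so p = 1/18 = 0.0556.

0.0556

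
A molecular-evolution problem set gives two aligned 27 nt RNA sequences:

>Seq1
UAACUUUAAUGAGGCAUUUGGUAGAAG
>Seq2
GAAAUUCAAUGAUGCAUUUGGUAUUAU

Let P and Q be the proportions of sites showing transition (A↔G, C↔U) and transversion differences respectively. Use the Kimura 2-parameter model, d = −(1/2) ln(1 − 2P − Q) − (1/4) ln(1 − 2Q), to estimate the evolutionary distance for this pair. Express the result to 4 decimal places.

0.3226

Mismatches occur at site 1 (U↔G, transversion), site 4 (C↔A, transversion), site 7 (U↔C, transition), site 13 (G↔U, transversion), site 24 (G↔U, transversion), site 25 (A↔U, transversion), site 27 (G↔U, transversion).
Of the 7 differences, 1 transition and 6 transversions over 27 sites: P = 1/27 = 0.037037, Q = 6/27 = 0.222222.
d = −0.5·ln(0.703704) − 0.25·ln(0.555556) = −0.5·(-0.351397) − 0.25·(-0.587786) = 0.3226.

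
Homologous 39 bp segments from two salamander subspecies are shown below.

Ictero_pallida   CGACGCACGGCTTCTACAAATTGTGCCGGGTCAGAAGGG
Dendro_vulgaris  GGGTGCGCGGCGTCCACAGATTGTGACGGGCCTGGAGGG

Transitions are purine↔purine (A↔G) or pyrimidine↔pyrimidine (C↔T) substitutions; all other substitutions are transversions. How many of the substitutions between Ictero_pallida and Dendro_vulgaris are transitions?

Differing sites — 1:C/G (Tv); 3:A/G (Ti); 4:C/T (Ti); 7:A/G (Ti); 12:T/G (Tv); 15:T/C (Ti); 19:A/G (Ti); 26:C/A (Tv); 31:T/C (Ti); 33:A/T (Tv); 35:A/G (Ti).
Of the 11 differences, 7 transitions and 4 transversions, so the answer is 7.

7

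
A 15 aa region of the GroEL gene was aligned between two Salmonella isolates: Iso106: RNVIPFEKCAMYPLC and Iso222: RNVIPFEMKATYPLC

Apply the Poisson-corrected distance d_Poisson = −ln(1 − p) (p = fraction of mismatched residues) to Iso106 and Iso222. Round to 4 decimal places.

0.2231

Differing sites — 8:K/M; 9:C/K; 11:M/T.
p = 3/15 = 0.200000.
d = −ln(1 − 0.200000) = −ln(0.800000) = 0.2231.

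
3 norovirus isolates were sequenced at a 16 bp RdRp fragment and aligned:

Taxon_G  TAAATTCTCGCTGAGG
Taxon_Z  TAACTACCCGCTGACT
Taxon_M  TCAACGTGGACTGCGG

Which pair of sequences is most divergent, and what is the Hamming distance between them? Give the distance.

Pairwise Hamming distances:
  Taxon_G vs Taxon_Z: 5
  Taxon_G vs Taxon_M: 8
  Taxon_Z vs Taxon_M: 11
The largest is 11, between Taxon_Z and Taxon_M.

11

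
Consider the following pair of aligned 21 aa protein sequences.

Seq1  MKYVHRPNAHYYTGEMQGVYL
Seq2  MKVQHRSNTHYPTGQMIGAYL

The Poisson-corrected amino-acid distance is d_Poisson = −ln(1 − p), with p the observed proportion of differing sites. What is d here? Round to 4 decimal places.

Mismatches occur at site 3 (Y→V), site 4 (V→Q), site 7 (P→S), site 9 (A→T), site 12 (Y→P), site 15 (E→Q), site 17 (Q→I), site 19 (V→A).
p = 8/21 = 0.380952.
d = −ln(1 − 0.380952) = −ln(0.619048) = 0.4796.

0.4796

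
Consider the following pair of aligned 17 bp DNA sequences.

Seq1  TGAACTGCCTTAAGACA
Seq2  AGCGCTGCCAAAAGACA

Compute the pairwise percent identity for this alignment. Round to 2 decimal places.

70.59%

The sequences differ at positions 1 (T/A), 3 (A/C), 4 (A/G), 10 (T/A), 11 (T/A).
12 of the 17 sites match, so the percent identity is 12/17 × 100 = 70.59%.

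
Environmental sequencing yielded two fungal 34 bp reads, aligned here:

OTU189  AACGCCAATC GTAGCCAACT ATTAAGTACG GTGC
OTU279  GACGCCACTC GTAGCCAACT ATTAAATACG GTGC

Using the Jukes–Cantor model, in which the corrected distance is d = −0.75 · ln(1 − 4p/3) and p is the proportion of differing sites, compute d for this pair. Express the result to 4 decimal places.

0.0939

Differing sites — 1:A/G; 8:A/C; 26:G/A.
p = 3/34 = 0.088235.
d = −0.75 · ln(1 − (4/3)·0.088235) = −0.75 · ln(0.882353) = −0.75 · (-0.125163) = 0.0939.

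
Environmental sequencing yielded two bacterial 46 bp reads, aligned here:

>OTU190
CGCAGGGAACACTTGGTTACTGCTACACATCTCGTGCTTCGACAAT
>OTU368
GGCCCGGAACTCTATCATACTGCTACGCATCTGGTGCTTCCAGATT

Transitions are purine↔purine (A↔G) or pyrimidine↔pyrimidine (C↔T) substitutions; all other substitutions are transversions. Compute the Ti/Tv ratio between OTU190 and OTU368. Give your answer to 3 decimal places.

0.083

Mismatches occur at site 1 (C/G, transversion), site 4 (A/C, transversion), site 5 (G/C, transversion), site 11 (A/T, transversion), site 14 (T/A, transversion), site 15 (G/T, transversion), site 16 (G/C, transversion), site 17 (T/A, transversion), site 27 (A/G, transition), site 33 (C/G, transversion), site 41 (G/C, transversion), site 43 (C/G, transversion), site 45 (A/T, transversion).
Of the 13 differences, 1 transition and 12 transversions, so Ti/Tv = 1/12 = 0.083.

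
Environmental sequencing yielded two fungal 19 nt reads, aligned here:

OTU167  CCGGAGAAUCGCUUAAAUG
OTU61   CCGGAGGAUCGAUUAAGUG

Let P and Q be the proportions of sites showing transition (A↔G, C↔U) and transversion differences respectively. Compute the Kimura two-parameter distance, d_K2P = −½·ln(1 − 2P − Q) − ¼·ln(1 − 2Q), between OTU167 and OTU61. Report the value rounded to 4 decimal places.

0.1805

Differing sites — 7:A/G (Ti); 12:C/A (Tv); 17:A/G (Ti).
Of the 3 differences, 2 transitions and 1 transversion over 19 sites: P = 2/19 = 0.105263, Q = 1/19 = 0.052632.
d = −0.5·ln(0.736842) − 0.25·ln(0.894736) = −0.5·(-0.305382) − 0.25·(-0.111227) = 0.1805.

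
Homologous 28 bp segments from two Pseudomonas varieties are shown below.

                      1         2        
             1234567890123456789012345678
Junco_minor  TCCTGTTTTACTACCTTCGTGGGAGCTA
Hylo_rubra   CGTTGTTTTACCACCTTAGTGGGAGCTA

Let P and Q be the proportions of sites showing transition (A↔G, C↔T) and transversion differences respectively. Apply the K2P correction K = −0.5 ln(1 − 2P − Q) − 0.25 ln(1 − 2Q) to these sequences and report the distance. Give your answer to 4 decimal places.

Differing sites — 1:T/C (Ti); 2:C/G (Tv); 3:C/T (Ti); 12:T/C (Ti); 18:C/A (Tv).
Of the 5 differences, 3 transitions and 2 transversions over 28 sites: P = 3/28 = 0.107143, Q = 2/28 = 0.071429.
d = −0.5·ln(0.714285) − 0.25·ln(0.857142) = −0.5·(-0.336473) − 0.25·(-0.154152) = 0.2068.

0.2068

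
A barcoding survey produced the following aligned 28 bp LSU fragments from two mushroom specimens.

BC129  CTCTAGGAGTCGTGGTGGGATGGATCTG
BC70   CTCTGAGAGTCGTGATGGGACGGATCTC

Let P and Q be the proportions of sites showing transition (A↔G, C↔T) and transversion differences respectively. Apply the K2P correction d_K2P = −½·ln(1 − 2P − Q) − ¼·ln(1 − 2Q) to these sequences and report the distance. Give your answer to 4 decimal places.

Differing sites — 5:A/G (Ti); 6:G/A (Ti); 15:G/A (Ti); 21:T/C (Ti); 28:G/C (Tv).
Of the 5 differences, 4 transitions and 1 transversion over 28 sites: P = 4/28 = 0.142857, Q = 1/28 = 0.035714.
d = −0.5·ln(0.678572) − 0.25·ln(0.928572) = −0.5·(-0.387765) − 0.25·(-0.074107) = 0.2124.

0.2124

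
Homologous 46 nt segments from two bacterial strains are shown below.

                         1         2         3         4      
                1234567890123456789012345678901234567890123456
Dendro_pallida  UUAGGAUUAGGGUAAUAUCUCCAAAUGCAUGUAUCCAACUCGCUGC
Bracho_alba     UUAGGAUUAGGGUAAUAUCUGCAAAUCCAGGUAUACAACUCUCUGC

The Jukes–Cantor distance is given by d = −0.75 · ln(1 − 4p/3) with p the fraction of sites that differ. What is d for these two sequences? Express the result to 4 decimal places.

Differing sites — 21:C/G; 27:G/C; 30:U/G; 35:C/A; 42:G/U.
p = 5/46 = 0.108696.
d = −0.75 · ln(1 − (4/3)·0.108696) = −0.75 · ln(0.855072) = −0.75 · (-0.156570) = 0.1174.

0.1174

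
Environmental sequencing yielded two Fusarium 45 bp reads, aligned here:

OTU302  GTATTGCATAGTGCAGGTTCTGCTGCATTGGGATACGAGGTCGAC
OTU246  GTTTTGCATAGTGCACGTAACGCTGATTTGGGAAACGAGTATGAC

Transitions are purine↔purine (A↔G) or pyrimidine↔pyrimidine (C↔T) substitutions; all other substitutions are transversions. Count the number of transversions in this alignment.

9

Mismatches occur at site 3 (A/T, transversion), site 16 (G/C, transversion), site 19 (T/A, transversion), site 20 (C/A, transversion), site 21 (T/C, transition), site 26 (C/A, transversion), site 27 (A/T, transversion), site 34 (T/A, transversion), site 40 (G/T, transversion), site 41 (T/A, transversion), site 42 (C/T, transition).
Of the 11 differences, 2 transitions and 9 transversions, so the answer is 9.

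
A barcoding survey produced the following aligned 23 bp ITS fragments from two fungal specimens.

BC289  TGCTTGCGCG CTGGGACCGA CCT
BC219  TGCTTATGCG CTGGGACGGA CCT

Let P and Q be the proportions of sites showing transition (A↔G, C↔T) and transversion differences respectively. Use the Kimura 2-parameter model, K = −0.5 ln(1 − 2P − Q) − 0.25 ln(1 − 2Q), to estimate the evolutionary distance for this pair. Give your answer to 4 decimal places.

0.1453

Mismatches occur at site 6 (G/A, transition), site 7 (C/T, transition), site 18 (C/G, transversion).
Of the 3 differences, 2 transitions and 1 transversion over 23 sites: P = 2/23 = 0.086957, Q = 1/23 = 0.043478.
d = −0.5·ln(0.782608) − 0.25·ln(0.913044) = −0.5·(-0.245123) − 0.25·(-0.090971) = 0.1453.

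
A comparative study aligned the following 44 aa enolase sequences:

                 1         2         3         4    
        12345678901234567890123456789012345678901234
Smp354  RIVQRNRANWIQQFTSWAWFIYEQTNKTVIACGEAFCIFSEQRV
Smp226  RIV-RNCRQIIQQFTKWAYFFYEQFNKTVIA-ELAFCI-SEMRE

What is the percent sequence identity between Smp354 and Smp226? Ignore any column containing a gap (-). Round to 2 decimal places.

70.73%

Excluding the 3 gap columns leaves 41 comparable sites.
The sequences differ at positions 7 (R/C), 8 (A/R), 9 (N/Q), 10 (W/I), 16 (S/K), 19 (W/Y), 21 (I/F), 25 (T/F), 33 (G/E), 34 (E/L), 42 (Q/M), 44 (V/E).
29 of the 41 comparable sites match, so the percent identity is 29/41 × 100 = 70.73%.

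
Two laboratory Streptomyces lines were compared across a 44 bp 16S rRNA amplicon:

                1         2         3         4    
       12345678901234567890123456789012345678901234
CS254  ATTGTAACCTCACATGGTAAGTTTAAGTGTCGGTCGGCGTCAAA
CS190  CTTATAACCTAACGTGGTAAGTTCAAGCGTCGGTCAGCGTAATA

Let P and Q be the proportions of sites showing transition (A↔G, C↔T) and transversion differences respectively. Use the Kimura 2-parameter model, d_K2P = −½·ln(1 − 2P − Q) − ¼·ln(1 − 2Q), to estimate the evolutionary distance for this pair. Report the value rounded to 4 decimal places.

0.2417

Differing sites — 1:A/C (Tv); 4:G/A (Ti); 11:C/A (Tv); 14:A/G (Ti); 24:T/C (Ti); 28:T/C (Ti); 36:G/A (Ti); 41:C/A (Tv); 43:A/T (Tv).
Of the 9 differences, 5 transitions and 4 transversions over 44 sites: P = 5/44 = 0.113636, Q = 4/44 = 0.090909.
d = −0.5·ln(0.681819) − 0.25·ln(0.818182) = −0.5·(-0.382991) − 0.25·(-0.200670) = 0.2417.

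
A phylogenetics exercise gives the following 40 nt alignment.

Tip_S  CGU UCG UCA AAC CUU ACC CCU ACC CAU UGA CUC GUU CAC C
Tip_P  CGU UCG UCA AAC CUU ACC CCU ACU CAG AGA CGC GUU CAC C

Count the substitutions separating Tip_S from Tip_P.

4

Differing sites — 24:C/U; 27:U/G; 28:U/A; 32:U/G.
That gives 4 mismatches out of 40 aligned sites, so the Hamming distance is 4.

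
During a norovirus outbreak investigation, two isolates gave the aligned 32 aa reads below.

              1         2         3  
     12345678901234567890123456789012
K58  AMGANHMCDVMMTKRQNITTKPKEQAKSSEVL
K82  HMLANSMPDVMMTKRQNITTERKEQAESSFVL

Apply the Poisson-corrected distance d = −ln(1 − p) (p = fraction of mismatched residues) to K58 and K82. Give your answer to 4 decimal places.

0.2877

Differing sites — 1:A/H; 3:G/L; 6:H/S; 8:C/P; 21:K/E; 22:P/R; 27:K/E; 30:E/F.
p = 8/32 = 0.250000.
d = −ln(1 − 0.250000) = −ln(0.750000) = 0.2877.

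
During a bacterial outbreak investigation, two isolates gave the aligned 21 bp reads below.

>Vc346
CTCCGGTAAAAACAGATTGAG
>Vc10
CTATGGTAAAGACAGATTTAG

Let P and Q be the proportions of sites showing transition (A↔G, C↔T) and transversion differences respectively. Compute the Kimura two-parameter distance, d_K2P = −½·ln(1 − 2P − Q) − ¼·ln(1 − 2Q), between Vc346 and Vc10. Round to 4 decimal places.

0.2211

Differing sites — 3:C/A (Tv); 4:C/T (Ti); 11:A/G (Ti); 19:G/T (Tv).
Of the 4 differences, 2 transitions and 2 transversions over 21 sites: P = 2/21 = 0.095238, Q = 2/21 = 0.095238.
d = −0.5·ln(0.714286) − 0.25·ln(0.809524) = −0.5·(-0.336472) − 0.25·(-0.211309) = 0.2211.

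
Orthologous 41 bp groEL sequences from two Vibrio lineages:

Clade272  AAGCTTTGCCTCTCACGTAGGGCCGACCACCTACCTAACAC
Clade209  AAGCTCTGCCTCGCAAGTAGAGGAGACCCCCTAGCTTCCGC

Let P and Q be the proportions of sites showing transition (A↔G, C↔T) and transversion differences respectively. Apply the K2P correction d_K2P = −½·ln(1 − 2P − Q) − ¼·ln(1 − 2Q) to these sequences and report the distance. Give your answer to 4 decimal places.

0.3325

Mismatches occur at site 6 (T→C, transition), site 13 (T→G, transversion), site 16 (C→A, transversion), site 21 (G→A, transition), site 23 (C→G, transversion), site 24 (C→A, transversion), site 29 (A→C, transversion), site 34 (C→G, transversion), site 37 (A→T, transversion), site 38 (A→C, transversion), site 40 (A→G, transition).
Of the 11 differences, 3 transitions and 8 transversions over 41 sites: P = 3/41 = 0.073171, Q = 8/41 = 0.195122.
d = −0.5·ln(0.658536) − 0.25·ln(0.609756) = −0.5·(-0.417736) − 0.25·(-0.494696) = 0.3325.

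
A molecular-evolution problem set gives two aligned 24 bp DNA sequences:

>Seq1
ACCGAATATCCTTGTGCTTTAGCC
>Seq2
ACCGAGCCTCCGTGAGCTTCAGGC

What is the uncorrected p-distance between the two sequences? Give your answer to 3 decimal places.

0.292

The sequences differ at positions 6 (A/G), 7 (T/C), 8 (A/C), 12 (T/G), 15 (T/A), 20 (T/C), 23 (C/G).
There are 7 differences over 24 sites, so p = 7/24 = 0.292.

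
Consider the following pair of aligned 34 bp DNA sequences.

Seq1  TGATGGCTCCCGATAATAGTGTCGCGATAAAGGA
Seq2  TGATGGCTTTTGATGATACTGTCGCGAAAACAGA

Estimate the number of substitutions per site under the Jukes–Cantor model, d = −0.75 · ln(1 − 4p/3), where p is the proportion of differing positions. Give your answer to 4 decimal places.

0.2824

The sequences differ at positions 9 (C/T), 10 (C/T), 11 (C/T), 15 (A/G), 19 (G/C), 28 (T/A), 31 (A/C), 32 (G/A).
p = 8/34 = 0.235294.
d = −0.75 · ln(1 − (4/3)·0.235294) = −0.75 · ln(0.686275) = −0.75 · (-0.376477) = 0.2824.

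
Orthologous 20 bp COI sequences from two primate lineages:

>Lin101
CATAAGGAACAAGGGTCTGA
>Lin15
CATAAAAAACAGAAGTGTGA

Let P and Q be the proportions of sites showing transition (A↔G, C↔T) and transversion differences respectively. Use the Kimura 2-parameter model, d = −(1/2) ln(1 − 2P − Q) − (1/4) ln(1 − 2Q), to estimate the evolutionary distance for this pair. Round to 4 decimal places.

Mismatches occur at site 6 (G→A, transition), site 7 (G→A, transition), site 12 (A→G, transition), site 13 (G→A, transition), site 14 (G→A, transition), site 17 (C→G, transversion).
Of the 6 differences, 5 transitions and 1 transversion over 20 sites: P = 5/20 = 0.250000, Q = 1/20 = 0.050000.
d = −0.5·ln(0.450000) − 0.25·ln(0.900000) = −0.5·(-0.798508) − 0.25·(-0.105361) = 0.4256.

0.4256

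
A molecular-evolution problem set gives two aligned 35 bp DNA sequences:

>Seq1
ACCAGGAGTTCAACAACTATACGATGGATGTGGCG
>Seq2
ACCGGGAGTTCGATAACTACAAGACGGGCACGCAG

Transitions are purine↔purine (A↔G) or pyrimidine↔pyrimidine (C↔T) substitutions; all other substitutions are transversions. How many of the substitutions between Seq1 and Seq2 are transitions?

9

Mismatches occur at site 4 (A↔G, transition), site 12 (A↔G, transition), site 14 (C↔T, transition), site 20 (T↔C, transition), site 22 (C↔A, transversion), site 25 (T↔C, transition), site 28 (A↔G, transition), site 29 (T↔C, transition), site 30 (G↔A, transition), site 31 (T↔C, transition), site 33 (G↔C, transversion), site 34 (C↔A, transversion).
Of the 12 differences, 9 transitions and 3 transversions, so the answer is 9.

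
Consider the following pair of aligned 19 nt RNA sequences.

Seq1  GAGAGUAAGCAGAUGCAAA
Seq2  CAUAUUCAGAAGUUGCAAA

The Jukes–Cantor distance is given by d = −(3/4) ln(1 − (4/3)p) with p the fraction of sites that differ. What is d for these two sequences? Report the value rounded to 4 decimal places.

0.4099

Mismatches occur at site 1 (G→C), site 3 (G→U), site 5 (G→U), site 7 (A→C), site 10 (C→A), site 13 (A→U).
p = 6/19 = 0.315789.
d = −0.75 · ln(1 − (4/3)·0.315789) = −0.75 · ln(0.578948) = −0.75 · (-0.546543) = 0.4099.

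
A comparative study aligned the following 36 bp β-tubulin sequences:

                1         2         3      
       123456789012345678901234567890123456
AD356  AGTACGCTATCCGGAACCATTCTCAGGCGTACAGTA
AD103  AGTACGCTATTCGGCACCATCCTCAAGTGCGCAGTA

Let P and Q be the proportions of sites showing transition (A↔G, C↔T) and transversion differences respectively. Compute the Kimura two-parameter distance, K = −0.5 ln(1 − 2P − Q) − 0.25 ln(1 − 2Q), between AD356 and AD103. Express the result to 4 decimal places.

0.2383

Differing sites — 11:C/T (Ti); 15:A/C (Tv); 21:T/C (Ti); 26:G/A (Ti); 28:C/T (Ti); 30:T/C (Ti); 31:A/G (Ti).
Of the 7 differences, 6 transitions and 1 transversion over 36 sites: P = 6/36 = 0.166667, Q = 1/36 = 0.027778.
d = −0.5·ln(0.638888) − 0.25·ln(0.944444) = −0.5·(-0.448026) − 0.25·(-0.057159) = 0.2383.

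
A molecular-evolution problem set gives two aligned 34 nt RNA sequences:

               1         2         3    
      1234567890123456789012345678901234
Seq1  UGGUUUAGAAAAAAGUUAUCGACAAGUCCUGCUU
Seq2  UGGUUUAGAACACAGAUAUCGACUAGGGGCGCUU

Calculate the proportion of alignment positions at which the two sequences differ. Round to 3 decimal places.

Mismatches occur at site 11 (A/C), site 13 (A/C), site 16 (U/A), site 24 (A/U), site 27 (U/G), site 28 (C/G), site 29 (C/G), site 30 (U/C).
There are 8 differences over 34 sites, so p = 8/34 = 0.235.

0.235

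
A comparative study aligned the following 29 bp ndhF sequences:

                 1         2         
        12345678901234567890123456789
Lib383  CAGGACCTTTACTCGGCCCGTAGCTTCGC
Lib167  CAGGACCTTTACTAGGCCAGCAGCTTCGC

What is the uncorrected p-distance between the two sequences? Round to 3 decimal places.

Differing sites — 14:C/A; 19:C/A; 21:T/C.
There are 3 differences over 29 sites, so p = 3/29 = 0.103.

0.103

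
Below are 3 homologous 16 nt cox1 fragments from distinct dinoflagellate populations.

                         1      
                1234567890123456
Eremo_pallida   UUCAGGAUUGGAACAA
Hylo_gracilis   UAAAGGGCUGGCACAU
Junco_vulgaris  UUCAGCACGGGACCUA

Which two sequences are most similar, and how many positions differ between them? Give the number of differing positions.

Pairwise Hamming distances:
  Eremo_pallida vs Hylo_gracilis: 6
  Eremo_pallida vs Junco_vulgaris: 5
  Hylo_gracilis vs Junco_vulgaris: 9
The smallest is 5, between Eremo_pallida and Junco_vulgaris.

5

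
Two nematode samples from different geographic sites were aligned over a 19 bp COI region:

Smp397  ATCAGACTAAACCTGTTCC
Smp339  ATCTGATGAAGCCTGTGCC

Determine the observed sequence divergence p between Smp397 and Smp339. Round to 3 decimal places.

0.263

Mismatches occur at site 4 (A/T), site 7 (C/T), site 8 (T/G), site 11 (A/G), site 17 (T/G).
There are 5 differences over 19 sites, so p = 5/19 = 0.263.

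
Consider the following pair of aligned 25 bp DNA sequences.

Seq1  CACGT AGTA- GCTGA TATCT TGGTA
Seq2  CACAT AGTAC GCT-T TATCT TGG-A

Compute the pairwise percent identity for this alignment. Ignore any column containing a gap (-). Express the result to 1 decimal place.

90.9%

Excluding the 3 gap columns leaves 22 comparable sites.
Differing sites — 4:G/A; 15:A/T.
20 of the 22 comparable sites match, so the percent identity is 20/22 × 100 = 90.9%.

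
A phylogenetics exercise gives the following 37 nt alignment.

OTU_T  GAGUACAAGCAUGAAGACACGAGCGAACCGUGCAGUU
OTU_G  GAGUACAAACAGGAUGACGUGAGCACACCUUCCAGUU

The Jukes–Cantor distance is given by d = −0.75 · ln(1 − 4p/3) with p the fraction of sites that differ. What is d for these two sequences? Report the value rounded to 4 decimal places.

0.2940

Differing sites — 9:G/A; 12:U/G; 15:A/U; 19:A/G; 20:C/U; 25:G/A; 26:A/C; 30:G/U; 32:G/C.
p = 9/37 = 0.243243.
d = −0.75 · ln(1 − (4/3)·0.243243) = −0.75 · ln(0.675676) = −0.75 · (-0.392042) = 0.2940.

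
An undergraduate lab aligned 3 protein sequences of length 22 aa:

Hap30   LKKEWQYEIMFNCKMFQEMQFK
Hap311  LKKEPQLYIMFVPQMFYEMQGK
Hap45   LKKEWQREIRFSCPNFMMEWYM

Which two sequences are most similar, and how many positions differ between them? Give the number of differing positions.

Pairwise Hamming distances:
  Hap30 vs Hap311: 8
  Hap30 vs Hap45: 11
  Hap311 vs Hap45: 14
The smallest is 8, between Hap30 and Hap311.

8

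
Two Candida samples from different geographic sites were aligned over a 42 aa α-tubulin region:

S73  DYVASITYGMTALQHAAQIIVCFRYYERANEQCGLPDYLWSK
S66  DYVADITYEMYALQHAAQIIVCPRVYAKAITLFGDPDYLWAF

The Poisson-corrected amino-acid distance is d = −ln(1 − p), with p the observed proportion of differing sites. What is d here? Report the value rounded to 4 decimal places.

0.4055

The sequences differ at positions 5 (S/D), 9 (G/E), 11 (T/Y), 23 (F/P), 25 (Y/V), 27 (E/A), 28 (R/K), 30 (N/I), 31 (E/T), 32 (Q/L), 33 (C/F), 35 (L/D), 41 (S/A), 42 (K/F).
p = 14/42 = 0.333333.
d = −ln(1 − 0.333333) = −ln(0.666667) = 0.4055.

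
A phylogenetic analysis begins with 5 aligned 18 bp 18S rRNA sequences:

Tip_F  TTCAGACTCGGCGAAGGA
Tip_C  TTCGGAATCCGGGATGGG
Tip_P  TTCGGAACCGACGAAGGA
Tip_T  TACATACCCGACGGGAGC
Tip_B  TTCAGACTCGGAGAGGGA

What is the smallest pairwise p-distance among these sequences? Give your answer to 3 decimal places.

0.111

Pairwise Hamming distances:
  Tip_F vs Tip_C: 6
  Tip_F vs Tip_P: 4
  Tip_F vs Tip_T: 8
  Tip_F vs Tip_B: 2
  Tip_C vs Tip_P: 6
  Tip_C vs Tip_T: 12
  Tip_C vs Tip_B: 6
  Tip_P vs Tip_T: 8
  Tip_P vs Tip_B: 6
  Tip_T vs Tip_B: 8
The smallest is 2 mismatches, between Tip_F and Tip_B; p = 2/18 = 0.111.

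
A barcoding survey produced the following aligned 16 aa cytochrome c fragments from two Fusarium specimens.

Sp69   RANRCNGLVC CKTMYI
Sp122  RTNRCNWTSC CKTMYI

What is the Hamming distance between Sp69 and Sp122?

Mismatches occur at site 2 (A→T), site 7 (G→W), site 8 (L→T), site 9 (V→S).
That gives 4 mismatches out of 16 aligned sites, so the Hamming distance is 4.

4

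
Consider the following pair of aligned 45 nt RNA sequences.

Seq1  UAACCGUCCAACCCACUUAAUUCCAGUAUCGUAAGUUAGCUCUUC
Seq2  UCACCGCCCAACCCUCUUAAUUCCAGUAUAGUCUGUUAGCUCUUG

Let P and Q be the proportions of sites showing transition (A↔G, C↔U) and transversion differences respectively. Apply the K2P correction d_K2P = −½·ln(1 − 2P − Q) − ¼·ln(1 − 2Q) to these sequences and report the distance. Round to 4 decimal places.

Differing sites — 2:A/C (Tv); 7:U/C (Ti); 15:A/U (Tv); 30:C/A (Tv); 33:A/C (Tv); 34:A/U (Tv); 45:C/G (Tv).
Of the 7 differences, 1 transition and 6 transversions over 45 sites: P = 1/45 = 0.022222, Q = 6/45 = 0.133333.
d = −0.5·ln(0.822223) − 0.25·ln(0.733334) = −0.5·(-0.195744) − 0.25·(-0.310154) = 0.1754.

0.1754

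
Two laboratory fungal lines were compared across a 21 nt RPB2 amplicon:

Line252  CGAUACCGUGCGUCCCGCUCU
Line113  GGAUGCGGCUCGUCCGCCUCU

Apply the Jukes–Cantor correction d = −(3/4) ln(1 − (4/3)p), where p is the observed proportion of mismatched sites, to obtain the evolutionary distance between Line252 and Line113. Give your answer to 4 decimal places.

Mismatches occur at site 1 (C→G), site 5 (A→G), site 7 (C→G), site 9 (U→C), site 10 (G→U), site 16 (C→G), site 17 (G→C).
p = 7/21 = 0.333333.
d = −0.75 · ln(1 − (4/3)·0.333333) = −0.75 · ln(0.555556) = −0.75 · (-0.587786) = 0.4408.

0.4408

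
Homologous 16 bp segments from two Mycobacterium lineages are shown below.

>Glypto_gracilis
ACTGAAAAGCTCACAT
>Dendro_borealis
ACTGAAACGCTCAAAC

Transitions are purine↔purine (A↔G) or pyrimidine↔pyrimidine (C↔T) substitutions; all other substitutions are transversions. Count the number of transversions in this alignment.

2

The sequences differ at positions 8 (A/C, transversion), 14 (C/A, transversion), 16 (T/C, transition).
Of the 3 differences, 1 transition and 2 transversions, so the answer is 2.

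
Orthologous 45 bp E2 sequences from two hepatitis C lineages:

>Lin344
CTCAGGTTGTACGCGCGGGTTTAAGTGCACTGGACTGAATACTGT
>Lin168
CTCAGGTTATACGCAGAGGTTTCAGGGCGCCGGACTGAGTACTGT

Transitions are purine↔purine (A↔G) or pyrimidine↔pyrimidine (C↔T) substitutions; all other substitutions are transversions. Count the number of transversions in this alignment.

3

Differing sites — 9:G/A (Ti); 15:G/A (Ti); 16:C/G (Tv); 17:G/A (Ti); 23:A/C (Tv); 26:T/G (Tv); 29:A/G (Ti); 31:T/C (Ti); 39:A/G (Ti).
Of the 9 differences, 6 transitions and 3 transversions, so the answer is 3.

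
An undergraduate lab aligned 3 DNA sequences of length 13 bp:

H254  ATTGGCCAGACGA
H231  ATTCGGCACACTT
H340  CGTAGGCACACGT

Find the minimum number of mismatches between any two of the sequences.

Pairwise Hamming distances:
  H254 vs H231: 5
  H254 vs H340: 6
  H231 vs H340: 4
The smallest is 4, between H231 and H340.

4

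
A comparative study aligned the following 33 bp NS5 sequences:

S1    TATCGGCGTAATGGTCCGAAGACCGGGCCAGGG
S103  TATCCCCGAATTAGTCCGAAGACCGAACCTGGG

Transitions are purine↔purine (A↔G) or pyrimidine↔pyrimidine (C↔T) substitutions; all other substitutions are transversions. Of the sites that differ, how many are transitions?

3

The sequences differ at positions 5 (G/C, transversion), 6 (G/C, transversion), 9 (T/A, transversion), 11 (A/T, transversion), 13 (G/A, transition), 26 (G/A, transition), 27 (G/A, transition), 30 (A/T, transversion).
Of the 8 differences, 3 transitions and 5 transversions, so the answer is 3.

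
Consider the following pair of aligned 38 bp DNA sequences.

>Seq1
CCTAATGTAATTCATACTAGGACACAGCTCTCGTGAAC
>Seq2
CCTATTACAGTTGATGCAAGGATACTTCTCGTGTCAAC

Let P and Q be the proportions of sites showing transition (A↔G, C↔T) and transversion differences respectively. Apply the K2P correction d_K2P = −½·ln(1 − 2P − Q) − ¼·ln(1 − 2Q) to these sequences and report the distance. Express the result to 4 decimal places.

0.4615

Differing sites — 5:A/T (Tv); 7:G/A (Ti); 8:T/C (Ti); 10:A/G (Ti); 13:C/G (Tv); 16:A/G (Ti); 18:T/A (Tv); 23:C/T (Ti); 26:A/T (Tv); 27:G/T (Tv); 31:T/G (Tv); 32:C/T (Ti); 35:G/C (Tv).
Of the 13 differences, 6 transitions and 7 transversions over 38 sites: P = 6/38 = 0.157895, Q = 7/38 = 0.184211.
d = −0.5·ln(0.499999) − 0.25·ln(0.631578) = −0.5·(-0.693149) − 0.25·(-0.459534) = 0.4615.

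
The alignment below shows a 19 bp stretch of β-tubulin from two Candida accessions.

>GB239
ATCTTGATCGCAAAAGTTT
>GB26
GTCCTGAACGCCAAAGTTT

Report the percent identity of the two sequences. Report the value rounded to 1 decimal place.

78.9%

Mismatches occur at site 1 (A↔G), site 4 (T↔C), site 8 (T↔A), site 12 (A↔C).
15 of the 19 sites match, so the percent identity is 15/19 × 100 = 78.9%.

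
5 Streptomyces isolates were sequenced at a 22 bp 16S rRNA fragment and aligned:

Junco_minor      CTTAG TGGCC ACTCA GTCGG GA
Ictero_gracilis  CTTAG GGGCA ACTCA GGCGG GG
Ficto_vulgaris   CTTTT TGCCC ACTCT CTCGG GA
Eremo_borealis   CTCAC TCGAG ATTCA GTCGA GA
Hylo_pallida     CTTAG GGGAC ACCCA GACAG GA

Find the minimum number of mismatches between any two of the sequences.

4

Pairwise Hamming distances:
  Junco_minor vs Ictero_gracilis: 4
  Junco_minor vs Ficto_vulgaris: 5
  Junco_minor vs Eremo_borealis: 7
  Junco_minor vs Hylo_pallida: 5
  Ictero_gracilis vs Ficto_vulgaris: 9
  Ictero_gracilis vs Eremo_borealis: 10
  Ictero_gracilis vs Hylo_pallida: 6
  Ficto_vulgaris vs Eremo_borealis: 11
  Ficto_vulgaris vs Hylo_pallida: 10
  Eremo_borealis vs Hylo_pallida: 10
The smallest is 4, between Junco_minor and Ictero_gracilis.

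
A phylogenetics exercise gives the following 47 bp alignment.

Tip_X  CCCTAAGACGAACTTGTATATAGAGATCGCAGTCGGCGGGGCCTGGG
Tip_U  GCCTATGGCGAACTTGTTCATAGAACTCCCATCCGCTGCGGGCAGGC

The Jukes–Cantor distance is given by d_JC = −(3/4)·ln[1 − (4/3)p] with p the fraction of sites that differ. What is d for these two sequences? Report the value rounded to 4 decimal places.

Mismatches occur at site 1 (C/G), site 6 (A/T), site 8 (A/G), site 18 (A/T), site 19 (T/C), site 25 (G/A), site 26 (A/C), site 29 (G/C), site 32 (G/T), site 33 (T/C), site 36 (G/C), site 37 (C/T), site 39 (G/C), site 42 (C/G), site 44 (T/A), site 47 (G/C).
p = 16/47 = 0.340426.
d = −0.75 · ln(1 − (4/3)·0.340426) = −0.75 · ln(0.546099) = −0.75 · (-0.604955) = 0.4537.

0.4537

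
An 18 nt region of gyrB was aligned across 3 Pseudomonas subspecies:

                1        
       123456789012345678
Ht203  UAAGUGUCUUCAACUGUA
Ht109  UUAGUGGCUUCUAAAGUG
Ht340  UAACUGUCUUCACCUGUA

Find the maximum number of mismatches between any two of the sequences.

8

Pairwise Hamming distances:
  Ht203 vs Ht109: 6
  Ht203 vs Ht340: 2
  Ht109 vs Ht340: 8
The largest is 8, between Ht109 and Ht340.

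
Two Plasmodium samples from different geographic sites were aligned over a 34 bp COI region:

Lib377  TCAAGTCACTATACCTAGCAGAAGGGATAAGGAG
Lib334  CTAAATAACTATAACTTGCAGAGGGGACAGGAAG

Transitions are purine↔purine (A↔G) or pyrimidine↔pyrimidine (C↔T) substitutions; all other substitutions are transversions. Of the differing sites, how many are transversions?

3

Differing sites — 1:T/C (Ti); 2:C/T (Ti); 5:G/A (Ti); 7:C/A (Tv); 14:C/A (Tv); 17:A/T (Tv); 23:A/G (Ti); 28:T/C (Ti); 30:A/G (Ti); 32:G/A (Ti).
Of the 10 differences, 7 transitions and 3 transversions, so the answer is 3.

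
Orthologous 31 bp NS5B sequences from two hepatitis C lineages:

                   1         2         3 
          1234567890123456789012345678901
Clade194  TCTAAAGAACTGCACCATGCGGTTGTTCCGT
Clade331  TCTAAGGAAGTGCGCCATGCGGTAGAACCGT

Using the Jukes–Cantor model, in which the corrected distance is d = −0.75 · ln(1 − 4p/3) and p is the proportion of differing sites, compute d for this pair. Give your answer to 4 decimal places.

The sequences differ at positions 6 (A/G), 10 (C/G), 14 (A/G), 24 (T/A), 26 (T/A), 27 (T/A).
p = 6/31 = 0.193548.
d = −0.75 · ln(1 − (4/3)·0.193548) = −0.75 · ln(0.741936) = −0.75 · (-0.298492) = 0.2239.

0.2239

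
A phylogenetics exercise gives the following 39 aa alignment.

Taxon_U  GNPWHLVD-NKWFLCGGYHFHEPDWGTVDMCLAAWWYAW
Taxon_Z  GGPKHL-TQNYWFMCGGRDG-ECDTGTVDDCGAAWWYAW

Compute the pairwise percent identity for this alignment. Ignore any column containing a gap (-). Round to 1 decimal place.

Excluding the 3 gap columns leaves 36 comparable sites.
Differing sites — 2:N/G; 4:W/K; 8:D/T; 11:K/Y; 14:L/M; 18:Y/R; 19:H/D; 20:F/G; 23:P/C; 25:W/T; 30:M/D; 32:L/G.
24 of the 36 comparable sites match, so the percent identity is 24/36 × 100 = 66.7%.

66.7%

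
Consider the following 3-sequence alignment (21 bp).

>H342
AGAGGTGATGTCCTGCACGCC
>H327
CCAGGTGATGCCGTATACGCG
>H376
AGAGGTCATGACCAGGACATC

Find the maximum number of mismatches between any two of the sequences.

Pairwise Hamming distances:
  H342 vs H327: 7
  H342 vs H376: 6
  H327 vs H376: 11
The largest is 11, between H327 and H376.

11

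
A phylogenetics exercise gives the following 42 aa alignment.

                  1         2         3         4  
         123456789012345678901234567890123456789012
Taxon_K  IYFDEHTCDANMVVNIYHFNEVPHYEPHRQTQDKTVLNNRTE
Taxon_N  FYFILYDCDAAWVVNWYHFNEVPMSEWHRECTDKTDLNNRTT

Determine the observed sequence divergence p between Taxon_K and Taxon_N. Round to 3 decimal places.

Mismatches occur at site 1 (I/F), site 4 (D/I), site 5 (E/L), site 6 (H/Y), site 7 (T/D), site 11 (N/A), site 12 (M/W), site 16 (I/W), site 24 (H/M), site 25 (Y/S), site 27 (P/W), site 30 (Q/E), site 31 (T/C), site 32 (Q/T), site 36 (V/D), site 42 (E/T).
There are 16 differences over 42 sites, so p = 16/42 = 0.381.

0.381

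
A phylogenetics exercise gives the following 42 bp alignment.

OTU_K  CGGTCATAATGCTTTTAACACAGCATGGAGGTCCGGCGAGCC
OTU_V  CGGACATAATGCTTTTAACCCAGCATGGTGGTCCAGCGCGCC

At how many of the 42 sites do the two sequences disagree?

5

Mismatches occur at site 4 (T/A), site 20 (A/C), site 29 (A/T), site 35 (G/A), site 39 (A/C).
That gives 5 mismatches out of 42 aligned sites, so the Hamming distance is 5.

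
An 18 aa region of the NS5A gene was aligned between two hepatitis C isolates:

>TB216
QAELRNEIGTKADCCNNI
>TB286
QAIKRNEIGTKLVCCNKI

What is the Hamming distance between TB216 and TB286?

The sequences differ at positions 3 (E/I), 4 (L/K), 12 (A/L), 13 (D/V), 17 (N/K).
That gives 5 mismatches out of 18 aligned sites, so the Hamming distance is 5.

5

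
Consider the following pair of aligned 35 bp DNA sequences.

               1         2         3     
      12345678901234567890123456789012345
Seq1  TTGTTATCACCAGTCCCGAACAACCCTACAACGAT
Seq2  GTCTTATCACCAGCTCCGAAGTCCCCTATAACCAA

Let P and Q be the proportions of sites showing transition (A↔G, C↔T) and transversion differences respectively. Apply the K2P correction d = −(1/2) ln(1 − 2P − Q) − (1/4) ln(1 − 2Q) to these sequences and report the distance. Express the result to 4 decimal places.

0.3599

Mismatches occur at site 1 (T↔G, transversion), site 3 (G↔C, transversion), site 14 (T↔C, transition), site 15 (C↔T, transition), site 21 (C↔G, transversion), site 22 (A↔T, transversion), site 23 (A↔C, transversion), site 29 (C↔T, transition), site 33 (G↔C, transversion), site 35 (T↔A, transversion).
Of the 10 differences, 3 transitions and 7 transversions over 35 sites: P = 3/35 = 0.085714, Q = 7/35 = 0.200000.
d = −0.5·ln(0.628572) − 0.25·ln(0.600000) = −0.5·(-0.464305) − 0.25·(-0.510826) = 0.3599.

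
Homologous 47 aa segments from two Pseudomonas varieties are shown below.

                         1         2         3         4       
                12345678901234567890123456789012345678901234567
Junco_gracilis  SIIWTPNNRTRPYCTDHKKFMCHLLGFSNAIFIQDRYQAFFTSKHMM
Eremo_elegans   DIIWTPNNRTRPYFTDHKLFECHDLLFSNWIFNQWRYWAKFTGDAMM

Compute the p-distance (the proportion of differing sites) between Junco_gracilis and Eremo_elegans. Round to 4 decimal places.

0.2979

Differing sites — 1:S/D; 14:C/F; 19:K/L; 21:M/E; 24:L/D; 26:G/L; 30:A/W; 33:I/N; 35:D/W; 38:Q/W; 40:F/K; 43:S/G; 44:K/D; 45:H/A.
There are 14 differences over 47 sites, so p = 14/47 = 0.2979.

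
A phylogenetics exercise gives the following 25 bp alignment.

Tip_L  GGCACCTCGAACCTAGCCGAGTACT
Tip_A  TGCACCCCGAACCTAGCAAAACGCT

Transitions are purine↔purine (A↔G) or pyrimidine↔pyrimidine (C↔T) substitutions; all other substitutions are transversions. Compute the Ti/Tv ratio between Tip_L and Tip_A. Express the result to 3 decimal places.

The sequences differ at positions 1 (G/T, transversion), 7 (T/C, transition), 18 (C/A, transversion), 19 (G/A, transition), 21 (G/A, transition), 22 (T/C, transition), 23 (A/G, transition).
Of the 7 differences, 5 transitions and 2 transversions, so Ti/Tv = 5/2 = 2.500.

2.500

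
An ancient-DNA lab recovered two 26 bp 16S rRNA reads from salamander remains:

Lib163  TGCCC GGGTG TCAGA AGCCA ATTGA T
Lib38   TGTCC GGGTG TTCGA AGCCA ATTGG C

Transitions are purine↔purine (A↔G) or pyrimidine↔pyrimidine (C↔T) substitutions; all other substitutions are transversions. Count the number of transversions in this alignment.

The sequences differ at positions 3 (C/T, transition), 12 (C/T, transition), 13 (A/C, transversion), 25 (A/G, transition), 26 (T/C, transition).
Of the 5 differences, 4 transitions and 1 transversion, so the answer is 1.

1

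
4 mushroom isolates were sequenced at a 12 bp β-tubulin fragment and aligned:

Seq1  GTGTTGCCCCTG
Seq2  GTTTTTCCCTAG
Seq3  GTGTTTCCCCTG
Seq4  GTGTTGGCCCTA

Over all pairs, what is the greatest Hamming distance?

6

Pairwise Hamming distances:
  Seq1 vs Seq2: 4
  Seq1 vs Seq3: 1
  Seq1 vs Seq4: 2
  Seq2 vs Seq3: 3
  Seq2 vs Seq4: 6
  Seq3 vs Seq4: 3
The largest is 6, between Seq2 and Seq4.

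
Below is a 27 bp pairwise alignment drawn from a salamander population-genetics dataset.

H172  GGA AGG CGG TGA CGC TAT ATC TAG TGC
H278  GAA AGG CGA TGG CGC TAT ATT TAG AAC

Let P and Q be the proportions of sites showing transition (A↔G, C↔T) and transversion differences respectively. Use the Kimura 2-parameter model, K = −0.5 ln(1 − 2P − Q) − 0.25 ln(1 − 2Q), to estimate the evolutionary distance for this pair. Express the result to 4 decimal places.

The sequences differ at positions 2 (G/A, transition), 9 (G/A, transition), 12 (A/G, transition), 21 (C/T, transition), 25 (T/A, transversion), 26 (G/A, transition).
Of the 6 differences, 5 transitions and 1 transversion over 27 sites: P = 5/27 = 0.185185, Q = 1/27 = 0.037037.
d = −0.5·ln(0.592593) − 0.25·ln(0.925926) = −0.5·(-0.523247) − 0.25·(-0.076961) = 0.2809.

0.2809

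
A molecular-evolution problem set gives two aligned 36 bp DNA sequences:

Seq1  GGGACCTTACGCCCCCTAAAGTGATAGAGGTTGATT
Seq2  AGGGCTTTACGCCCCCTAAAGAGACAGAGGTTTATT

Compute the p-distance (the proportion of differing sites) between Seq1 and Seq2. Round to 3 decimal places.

0.167

Mismatches occur at site 1 (G/A), site 4 (A/G), site 6 (C/T), site 22 (T/A), site 25 (T/C), site 33 (G/T).
There are 6 differences over 36 sites, so p = 6/36 = 0.167.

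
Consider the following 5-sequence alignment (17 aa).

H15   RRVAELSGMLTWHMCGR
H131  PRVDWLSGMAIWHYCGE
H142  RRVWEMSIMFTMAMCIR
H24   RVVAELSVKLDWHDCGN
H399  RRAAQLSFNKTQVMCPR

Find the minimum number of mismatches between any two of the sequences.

6

Pairwise Hamming distances:
  H15 vs H131: 7
  H15 vs H142: 7
  H15 vs H24: 6
  H15 vs H399: 8
  H131 vs H142: 12
  H131 vs H24: 10
  H131 vs H399: 13
  H142 vs H24: 12
  H142 vs H399: 10
  H24 vs H399: 12
The smallest is 6, between H15 and H24.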